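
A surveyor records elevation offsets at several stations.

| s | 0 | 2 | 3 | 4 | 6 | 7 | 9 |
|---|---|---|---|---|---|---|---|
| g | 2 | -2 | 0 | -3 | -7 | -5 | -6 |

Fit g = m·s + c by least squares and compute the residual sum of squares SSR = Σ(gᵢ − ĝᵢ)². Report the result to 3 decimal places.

The normal system MᵀM·[m, c]ᵀ = Mᵀg is [[195, 31]; [31, 7]]·[m, c]ᵀ = [-147, -21]ᵀ.
det = 195·7 − 31² = 404.
m = ((-147)·7 − 31·(-21))/404 = -189/202; c = (195·(-21) − 31·(-147))/404 = 231/202.
Residuals: 173/202, -257/202, 168/101, -81/202, -511/202, 41/101, 129/101; SSR = 1361/101.

SSR = 13.475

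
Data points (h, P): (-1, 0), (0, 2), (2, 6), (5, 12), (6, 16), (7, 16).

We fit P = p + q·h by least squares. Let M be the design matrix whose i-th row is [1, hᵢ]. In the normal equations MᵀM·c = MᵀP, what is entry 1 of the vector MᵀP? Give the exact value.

52

Entry 1 ↔ basis 1, so (MᵀP)_{1} = Σᵢ Pᵢ = (1)·(0) + (1)·(2) + (1)·(6) + (1)·(12) + (1)·(16) + (1)·(16) = 52.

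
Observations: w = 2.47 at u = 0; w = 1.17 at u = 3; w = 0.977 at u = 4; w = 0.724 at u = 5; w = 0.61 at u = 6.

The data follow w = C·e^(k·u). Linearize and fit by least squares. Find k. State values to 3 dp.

k = -0.236

Taking logs, ln w = k·u + ln C, so regress ln w on u.
XᵀX = [[86.0000, 18.0000]; [18.0000, 5]], rhs = [-4.2027, 0.2207]ᵀ  (here Σu = 18.0000, Σ(u)² = 86.0000, Σln w = 0.2207, Σu·ln w = -4.2027).
Slope k = (n·Σu·ln w − Σu·Σln w)/(n·Σ(u)² − (Σu)²) = (5·-4.2027 − 18.0000·0.2207)/106.0000 = -0.23571; ln C = (Σln w − k·Σu)/n = 0.89271.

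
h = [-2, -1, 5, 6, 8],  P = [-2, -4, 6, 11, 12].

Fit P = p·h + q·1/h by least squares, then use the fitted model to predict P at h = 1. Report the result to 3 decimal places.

The normal equations are: 130·p + 5·q = 200;  5·p + (19201/14400)·q = 143/15.
Determinant 130·(19201/14400) − 5² = 213613/1440.
p = (200·(19201/14400) − 5·(143/15))/(213613/1440) = 315380/213613; q = (130·(143/15) − 5·200)/(213613/1440) = 344640/213613.
At h = 1: P̂ = (315380/213613)·(1) + (344640/213613)·(1) = 660020/213613.

P̂ = 3.090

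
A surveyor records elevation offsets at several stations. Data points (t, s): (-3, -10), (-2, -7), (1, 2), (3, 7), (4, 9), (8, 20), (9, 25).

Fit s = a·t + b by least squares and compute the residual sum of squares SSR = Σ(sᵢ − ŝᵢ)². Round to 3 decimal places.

SSR = 3.459

Setting ∂/∂a … = 0 gives: 184·a + 20·b = 488;  20·a + 7·b = 46.
Eliminating b: 7·(row 1) − 20·(row 2) gives 888·a = 7·488 − 20·46 = 2496, so a = 104/37.
Then b = (46 − 20·(104/37))/7 = -54/37.
Residuals: -4/37, 3/37, 24/37, 1/37, -29/37, -38/37, 43/37; SSR = 128/37.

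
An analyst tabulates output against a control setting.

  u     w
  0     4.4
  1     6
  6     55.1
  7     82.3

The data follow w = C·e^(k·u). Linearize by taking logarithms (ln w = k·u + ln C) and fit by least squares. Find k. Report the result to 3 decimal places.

k = 0.427

Let Y = ln w. Fitting Y = k·u + ln C by least squares:
Σu = 14.0000, Σ(u)² = 86.0000, Σln w = 11.6929, Σu·ln w = 56.7193.
Normal system: [[86.0000, 14.0000]; [14.0000, 4]]·[k, ln C]ᵀ = [56.7193, 11.6929]ᵀ.
Δ = 86.0000·4 − (14.0000)² = 148.0000; k = (56.7193·4 − 14.0000·11.6929)/148.0000 = 0.42687, ln C = (86.0000·11.6929 − 14.0000·56.7193)/148.0000 = 1.42918.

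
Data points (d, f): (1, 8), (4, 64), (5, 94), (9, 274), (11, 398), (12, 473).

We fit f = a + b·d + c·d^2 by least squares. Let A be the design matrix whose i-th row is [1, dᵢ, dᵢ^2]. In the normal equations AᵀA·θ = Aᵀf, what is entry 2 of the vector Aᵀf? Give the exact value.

13254

Entry 2 ↔ basis d, so (Aᵀf)_{2} = Σᵢ (d)·fᵢ = (1)·(8) + (4)·(64) + (5)·(94) + (9)·(274) + (11)·(398) + (12)·(473) = 13254.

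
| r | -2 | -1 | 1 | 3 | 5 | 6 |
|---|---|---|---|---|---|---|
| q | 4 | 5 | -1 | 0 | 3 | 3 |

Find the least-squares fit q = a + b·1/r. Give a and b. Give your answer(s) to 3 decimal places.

Setting ∂/∂a … = 0 gives: 6·a + (1/5)·b = 14;  (1/5)·a + (1093/450)·b = -69/10.
Eliminating b: (1093/450)·(row 1) − (1/5)·(row 2) gives (218/15)·a = (1093/450)·14 − (1/5)·(-69/10) = 15923/450, so a = 15923/6540.
Then b = ((-69/10) − (1/5)·(15923/6540))/(1093/450) = -663/218.

a = 2.435, b = -3.041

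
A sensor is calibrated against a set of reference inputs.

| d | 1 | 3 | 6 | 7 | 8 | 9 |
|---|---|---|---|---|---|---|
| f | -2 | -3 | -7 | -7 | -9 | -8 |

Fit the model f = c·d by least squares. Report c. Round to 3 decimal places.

c = -1.025

Normal-equation sums: Σd·d = 240.
And Σd·f = -246.
Normal equations: [[240]]·[c]ᵀ = [-246]ᵀ.
Hence c = -246 / 240 ≈ -1.025.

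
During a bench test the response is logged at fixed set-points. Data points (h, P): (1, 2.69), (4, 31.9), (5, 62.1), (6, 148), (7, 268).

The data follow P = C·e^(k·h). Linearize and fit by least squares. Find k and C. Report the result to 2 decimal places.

Taking logs, ln P = k·h + ln C, so regress ln P on h.
Σh = 23.0000, Σ(h)² = 127.0000, Σln P = 19.1691, Σh·ln P = 104.6039.
Equations: 127.0000·k + 23.0000·ln C = 104.6039;  23.0000·k + 5·ln C = 19.1691.
Δ = 127.0000·5 − (23.0000)² = 106.0000; k = (104.6039·5 − 23.0000·19.1691)/106.0000 = 0.77481, ln C = (127.0000·19.1691 − 23.0000·104.6039)/106.0000 = 0.26968, so C = exp(0.26968) = 1.30954.

k = 0.77, C = 1.31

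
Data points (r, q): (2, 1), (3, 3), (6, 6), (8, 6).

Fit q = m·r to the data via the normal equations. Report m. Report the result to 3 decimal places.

The normal equations are: 113·m = 95.
Hence m = 95 / 113 ≈ 0.840708.

m = 0.841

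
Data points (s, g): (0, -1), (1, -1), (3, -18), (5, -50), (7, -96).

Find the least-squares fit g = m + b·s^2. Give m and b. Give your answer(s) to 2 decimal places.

m = -0.25, b = -1.96

From the data, Σ1 = 5, Σs^2 = 84, Σs^2·s^2 = 3108.
And Σg = -166, Σs^2·g = -6117.
XᵀX·[m, b]ᵀ = Xᵀg becomes [[5, 84]; [84, 3108]]·[m, b]ᵀ = [-166, -6117]ᵀ.
Eliminating b: 3108·(row 1) − 84·(row 2) gives 8484·m = 3108·(-166) − 84·(-6117) = -2100, so m = -25/101.
Then b = ((-6117) − 84·(-25/101))/3108 = -5547/2828.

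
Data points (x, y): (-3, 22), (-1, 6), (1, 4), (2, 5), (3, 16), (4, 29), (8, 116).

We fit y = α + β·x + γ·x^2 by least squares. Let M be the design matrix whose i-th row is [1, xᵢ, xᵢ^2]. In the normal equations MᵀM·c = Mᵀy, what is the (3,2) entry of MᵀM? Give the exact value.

Row 3 ↔ basis x^2, column 2 ↔ basis x, so (MᵀM)_{3,2} = Σᵢ (x^2)·(x) = (9)·(-3) + (1)·(-1) + (1)·(1) + (4)·(2) + (9)·(3) + (16)·(4) + (64)·(8) = 584.

584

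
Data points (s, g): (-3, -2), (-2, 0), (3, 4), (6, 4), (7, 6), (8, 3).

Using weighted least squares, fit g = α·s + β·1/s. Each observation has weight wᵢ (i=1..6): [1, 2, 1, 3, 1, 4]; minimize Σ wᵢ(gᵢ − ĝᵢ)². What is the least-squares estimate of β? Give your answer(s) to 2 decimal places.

β = 0.22

The normal equations are: 439·α + 12·β = 228;  12·α + (6269/7056)·β = 89/14.
(Σwᵢ·s·s = 439, Σwᵢ·s·1/s = 12, Σwᵢ·1/s·1/s = 6269/7056, Σwᵢ·s·g = 228, Σwᵢ·1/s·g = 89/14.)
Eliminating β: (6269/7056)·(row 1) − 12·(row 2) gives (1736027/7056)·α = (6269/7056)·228 − 12·(89/14) = 74255/588, so α = 891060/1736027.
Then β = ((89/14) − 12·(891060/1736027))/(6269/7056) = 386568/1736027.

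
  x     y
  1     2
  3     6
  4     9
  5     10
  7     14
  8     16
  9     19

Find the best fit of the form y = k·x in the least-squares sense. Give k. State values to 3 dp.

k = 2.053

From the data, Σx·x = 245.
For Aᵀy: Σx·y = 503.
Normal equations: [[245]]·[k]ᵀ = [503]ᵀ.
Hence k = 503 / 245 ≈ 2.05306.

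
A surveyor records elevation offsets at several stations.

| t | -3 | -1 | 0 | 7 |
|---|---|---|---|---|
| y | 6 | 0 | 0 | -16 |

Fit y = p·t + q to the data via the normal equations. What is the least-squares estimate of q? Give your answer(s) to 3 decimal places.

The normal equations are: 59·p + 3·q = -130;  3·p + 4·q = -10.
det = 59·4 − 3² = 227.
p = ((-130)·4 − 3·(-10))/227 = -490/227; q = (59·(-10) − 3·(-130))/227 = -200/227.

q = -0.881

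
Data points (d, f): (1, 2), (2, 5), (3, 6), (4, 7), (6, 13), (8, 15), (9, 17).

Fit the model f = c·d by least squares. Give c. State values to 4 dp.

Compute the Gram sums: Σd·d = 211.
Moment sums: Σd·f = 409.
AᵀA·[c]ᵀ = Aᵀf becomes [[211]]·[c]ᵀ = [409]ᵀ.
Hence c = 409 / 211 ≈ 1.93839.

c = 1.9384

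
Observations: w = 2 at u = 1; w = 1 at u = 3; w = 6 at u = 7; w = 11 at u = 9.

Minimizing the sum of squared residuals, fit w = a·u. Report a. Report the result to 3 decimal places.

Entries of AᵀA: Σu·u = 140.
And Σu·w = 146.
a = 146/140 = 1.04286.

a = 1.043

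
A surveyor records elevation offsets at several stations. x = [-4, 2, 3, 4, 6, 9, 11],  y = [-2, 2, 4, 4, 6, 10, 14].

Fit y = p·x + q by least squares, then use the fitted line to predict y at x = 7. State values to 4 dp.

ŷ = 8.1059

Entries of MᵀM: Σx·x = 283, Σx = 31, Σ1 = 7.
Moment sums: Σx·y = 320, Σy = 38.
So MᵀM·[p, q]ᵀ = Mᵀy: [[283, 31]; [31, 7]]·[p, q]ᵀ = [320, 38]ᵀ.
Δ = 283·7 − 31² = 1020.
p = (320·7 − 31·38)/1020 = 177/170; q = (283·38 − 31·320)/1020 = 139/170.
At x = 7: ŷ = (177/170)·(7) + (139/170)·(1) = 689/85.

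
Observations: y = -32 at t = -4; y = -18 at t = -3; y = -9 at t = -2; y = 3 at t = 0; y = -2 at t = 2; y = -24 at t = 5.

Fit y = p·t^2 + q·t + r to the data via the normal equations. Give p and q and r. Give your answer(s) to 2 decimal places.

Entries of MᵀM: Σt^2·t^2 = 994, Σt^2·t = 34, Σt^2 = 58, Σt·t = 58, Σt = -2, Σ1 = 6.
And Σt^2·y = -1318, Σt·y = 76, Σy = -82.
So MᵀM·[p, q, r]ᵀ = Mᵀy: [[994, 34, 58]; [34, 58, -2]; [58, -2, 6]]·[p, q, r]ᵀ = [-1318, 76, -82]ᵀ.
Row-reducing yields p = -6134/4125, q = 3683/1650, r = 363/250.

p = -1.49, q = 2.23, r = 1.45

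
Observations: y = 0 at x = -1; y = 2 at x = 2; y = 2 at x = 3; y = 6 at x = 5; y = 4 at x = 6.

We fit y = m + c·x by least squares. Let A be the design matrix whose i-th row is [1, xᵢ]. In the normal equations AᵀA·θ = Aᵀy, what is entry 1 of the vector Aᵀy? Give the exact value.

14

Entry 1 ↔ basis 1, so (Aᵀy)_{1} = Σᵢ yᵢ = (1)·(0) + (1)·(2) + (1)·(2) + (1)·(6) + (1)·(4) = 14.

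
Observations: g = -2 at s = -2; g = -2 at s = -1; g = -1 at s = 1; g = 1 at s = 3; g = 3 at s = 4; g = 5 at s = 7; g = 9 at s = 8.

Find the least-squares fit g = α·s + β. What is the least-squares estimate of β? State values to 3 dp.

β = -1.099

Setting ∂/∂α … = 0 gives: 144·α + 20·β = 127;  20·α + 7·β = 13.
(Σs·s = 144, Σs = 20, Σ1 = 7, Σs·g = 127, Σg = 13.)
Eliminating β: 7·(row 1) − 20·(row 2) gives 608·α = 7·127 − 20·13 = 629, so α = 629/608.
Then β = (13 − 20·(629/608))/7 = -167/152.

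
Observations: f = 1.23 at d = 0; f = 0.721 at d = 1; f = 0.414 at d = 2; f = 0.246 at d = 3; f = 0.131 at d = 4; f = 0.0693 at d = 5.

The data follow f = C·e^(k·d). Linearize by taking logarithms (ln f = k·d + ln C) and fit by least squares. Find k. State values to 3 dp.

k = -0.572

Taking logs, ln f = k·d + ln C, so regress ln f on d.
Σd = 15.0000, Σ(d)² = 55.0000, Σln f = -7.1063, Σd·ln f = -27.7749.
Equations: 55.0000·k + 15.0000·ln C = -27.7749;  15.0000·k + 6·ln C = -7.1063.
Δ = 55.0000·6 − (15.0000)² = 105.0000; k = (-27.7749·6 − 15.0000·-7.1063)/105.0000 = -0.57196, ln C = (55.0000·-7.1063 − 15.0000·-27.7749)/105.0000 = 0.24551.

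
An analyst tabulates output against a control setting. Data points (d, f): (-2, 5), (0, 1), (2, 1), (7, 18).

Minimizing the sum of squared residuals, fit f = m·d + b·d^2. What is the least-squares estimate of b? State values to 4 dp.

b = 0.5310

Entries of XᵀX: Σd·d = 57, Σd·d^2 = 343, Σd^2·d^2 = 2433.
For Xᵀf: Σd·f = 118, Σd^2·f = 906.
Eliminating b: 2433·(row 1) − 343·(row 2) gives 21032·m = 2433·118 − 343·906 = -23664, so m = -2958/2629.
Then b = (906 − 343·(-2958/2629))/2433 = 1396/2629.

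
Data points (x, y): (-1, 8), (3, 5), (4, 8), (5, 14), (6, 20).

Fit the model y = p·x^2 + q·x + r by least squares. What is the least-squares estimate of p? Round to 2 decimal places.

MᵀM·[p, q, r]ᵀ = Mᵀy reads: 2259·p + 431·q + 87·r = 1251;  431·p + 87·q + 17·r = 229;  87·p + 17·q + 5·r = 55.
(Σx^2·x^2 = 2259, Σx^2·x = 431, Σx^2 = 87, Σx·x = 87, Σx = 17, Σ1 = 5, Σx^2·y = 1251, Σx·y = 229, Σy = 55.)
Solving the 3×3 system (Gaussian elimination) gives p = 3633/4351, q = -10563/4351, r = 20561/4351.

p = 0.83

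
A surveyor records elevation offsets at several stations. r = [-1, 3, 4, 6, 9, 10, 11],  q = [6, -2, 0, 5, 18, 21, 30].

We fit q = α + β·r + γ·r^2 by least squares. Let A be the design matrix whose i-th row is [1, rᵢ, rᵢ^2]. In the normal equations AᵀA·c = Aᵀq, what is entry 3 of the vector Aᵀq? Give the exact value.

7356

Entry 3 ↔ basis r^2, so (Aᵀq)_{3} = Σᵢ (r^2)·qᵢ = (1)·(6) + (9)·(-2) + (16)·(0) + (36)·(5) + (81)·(18) + (100)·(21) + (121)·(30) = 7356.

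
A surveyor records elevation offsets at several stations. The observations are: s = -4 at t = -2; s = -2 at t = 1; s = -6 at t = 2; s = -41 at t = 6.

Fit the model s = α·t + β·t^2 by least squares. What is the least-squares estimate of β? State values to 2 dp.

Setting ∂/∂α … = 0 gives: 45·α + 217·β = -252;  217·α + 1329·β = -1518.
Determinant 45·1329 − 217² = 12716.
α = ((-252)·1329 − 217·(-1518))/12716 = -2751/6358; β = (45·(-1518) − 217·(-252))/12716 = -6813/6358.

β = -1.07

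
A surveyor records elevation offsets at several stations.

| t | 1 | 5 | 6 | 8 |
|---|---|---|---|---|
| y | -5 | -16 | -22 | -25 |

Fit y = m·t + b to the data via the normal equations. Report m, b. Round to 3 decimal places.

Normal-equation sums: Σt·t = 126, Σt = 20, Σ1 = 4.
Right-hand side: Σt·y = -417, Σy = -68.
Normal equations: [[126, 20]; [20, 4]]·[m, b]ᵀ = [-417, -68]ᵀ.
Eliminating b: 4·(row 1) − 20·(row 2) gives 104·m = 4·(-417) − 20·(-68) = -308, so m = -77/26.
Then b = ((-68) − 20·(-77/26))/4 = -57/26.

m = -2.962, b = -2.192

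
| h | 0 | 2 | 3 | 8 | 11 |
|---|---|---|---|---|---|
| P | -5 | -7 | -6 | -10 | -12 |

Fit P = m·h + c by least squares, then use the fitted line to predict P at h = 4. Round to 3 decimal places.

The normal system XᵀX·[m, c]ᵀ = XᵀP is [[198, 24]; [24, 5]]·[m, c]ᵀ = [-244, -40]ᵀ.
Determinant 198·5 − 24² = 414.
m = ((-244)·5 − 24·(-40))/414 = -130/207; c = (198·(-40) − 24·(-244))/414 = -344/69.
At h = 4: P̂ = (-130/207)·(4) + (-344/69)·(1) = -1552/207.

P̂ = -7.498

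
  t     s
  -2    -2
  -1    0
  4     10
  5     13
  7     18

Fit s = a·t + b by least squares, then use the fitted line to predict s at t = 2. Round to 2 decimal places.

The normal equations are: 95·a + 13·b = 235;  13·a + 5·b = 39.
Determinant 95·5 − 13² = 306.
a = (235·5 − 13·39)/306 = 334/153; b = (95·39 − 13·235)/306 = 325/153.
At t = 2: ŝ = (334/153)·(2) + (325/153)·(1) = 331/51.

ŝ = 6.49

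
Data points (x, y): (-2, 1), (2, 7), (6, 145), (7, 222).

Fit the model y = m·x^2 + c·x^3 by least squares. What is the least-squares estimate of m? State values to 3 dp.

Normal-equation sums: Σx^2·x^2 = 3729, Σx^2·x^3 = 24583, Σx^3·x^3 = 164433.
For Aᵀy: Σx^2·y = 16130, Σx^3·y = 107514.
Determinant 3729·164433 − 24583² = 8846768.
m = (16130·164433 − 24583·107514)/8846768 = 331701/315956; c = (3729·107514 − 24583·16130)/8846768 = 156997/315956.

m = 1.050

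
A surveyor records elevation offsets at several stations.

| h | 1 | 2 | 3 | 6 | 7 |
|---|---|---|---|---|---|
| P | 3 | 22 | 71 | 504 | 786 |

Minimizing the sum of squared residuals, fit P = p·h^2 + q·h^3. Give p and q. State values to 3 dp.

p = 1.679, q = 2.052

With design matrix A, AᵀA = [[3795, 24859]; [24859, 165099]] and AᵀP = [57388, 380558]ᵀ.
Eliminating q: 165099·(row 1) − 24859·(row 2) gives 8580824·p = 165099·57388 − 24859·380558 = 14410090, so p = 7205045/4290412.
Then q = (380558 − 24859·(7205045/4290412))/165099 = 8804659/4290412.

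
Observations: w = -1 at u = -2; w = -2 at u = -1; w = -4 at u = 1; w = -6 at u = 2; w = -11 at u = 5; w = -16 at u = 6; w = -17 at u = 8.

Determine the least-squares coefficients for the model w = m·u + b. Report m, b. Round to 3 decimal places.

AᵀA·[m, b]ᵀ = Aᵀw reads: 135·m + 19·b = -299;  19·m + 7·b = -57.
Determinant 135·7 − 19² = 584.
m = ((-299)·7 − 19·(-57))/584 = -505/292; b = (135·(-57) − 19·(-299))/584 = -1007/292.

m = -1.729, b = -3.449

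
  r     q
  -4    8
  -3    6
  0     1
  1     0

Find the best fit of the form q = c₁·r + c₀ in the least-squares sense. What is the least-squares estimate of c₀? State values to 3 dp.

Normal-equation sums: Σr·r = 26, Σr = -6, Σ1 = 4.
Right-hand side: Σr·q = -50, Σq = 15.
MᵀM·[c₁, c₀]ᵀ = Mᵀq becomes [[26, -6]; [-6, 4]]·[c₁, c₀]ᵀ = [-50, 15]ᵀ.
Determinant 26·4 − (-6)² = 68.
c₁ = ((-50)·4 − (-6)·15)/68 = -55/34; c₀ = (26·15 − (-6)·(-50))/68 = 45/34.

c₀ = 1.324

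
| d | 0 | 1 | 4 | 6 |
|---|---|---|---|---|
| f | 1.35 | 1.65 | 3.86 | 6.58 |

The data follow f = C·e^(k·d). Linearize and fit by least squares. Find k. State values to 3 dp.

Let Y = ln f. Fitting Y = k·d + ln C by least squares:
Σd = 11.0000, Σ(d)² = 53.0000, Σln f = 4.0356, Σd·ln f = 17.2077.
Equations: 53.0000·k + 11.0000·ln C = 17.2077;  11.0000·k + 4·ln C = 4.0356.
Solving (det = 91.0000): k = 0.26856, ln C = 0.27035.

k = 0.269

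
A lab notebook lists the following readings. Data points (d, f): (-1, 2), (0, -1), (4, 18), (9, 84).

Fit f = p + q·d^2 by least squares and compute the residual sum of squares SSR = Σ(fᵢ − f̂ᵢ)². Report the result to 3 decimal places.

SSR = 3.416

The normal equations are: 4·p + 98·q = 103;  98·p + 6818·q = 7094.
(Σ1 = 4, Σd^2 = 98, Σd^2·d^2 = 6818, Σf = 103, Σd^2·f = 7094.)
Eliminating q: 6818·(row 1) − 98·(row 2) gives 17668·p = 6818·103 − 98·7094 = 7042, so p = 503/1262.
Then q = (7094 − 98·(503/1262))/6818 = 9141/8834.
Residuals: 2503/4417, -1765/1262, 9235/8834, -943/4417; SSR = 30173/8834.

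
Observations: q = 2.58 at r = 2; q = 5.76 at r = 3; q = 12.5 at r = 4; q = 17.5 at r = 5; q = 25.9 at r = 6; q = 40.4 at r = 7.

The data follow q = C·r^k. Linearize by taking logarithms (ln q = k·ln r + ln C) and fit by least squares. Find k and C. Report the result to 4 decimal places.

Linearized form: ln q = k·ln r + ln C. From the 6 transformed points,
XᵀX = [[13.1965, 8.5252]; [8.5252, 6]], rhs = [23.7169, 15.0397]ᵀ  (here Σln r = 8.5252, Σ(ln r)² = 13.1965, Σln q = 15.0397, Σln r·ln q = 23.7169).
Δ = 13.1965·6 − (8.5252)² = 6.5005; k = (23.7169·6 − 8.5252·15.0397)/6.5005 = 2.16682, ln C = (13.1965·15.0397 − 8.5252·23.7169)/6.5005 = -0.57213, so C = exp(-0.57213) = 0.56432.

k = 2.1668, C = 0.5643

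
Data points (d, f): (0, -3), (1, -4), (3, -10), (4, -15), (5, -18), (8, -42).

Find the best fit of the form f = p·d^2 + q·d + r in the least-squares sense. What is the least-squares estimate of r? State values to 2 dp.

MᵀM·[p, q, r]ᵀ = Mᵀf reads: 5059·p + 729·q + 115·r = -3472;  729·p + 115·q + 21·r = -520;  115·p + 21·q + 6·r = -92.
(Σd^2·d^2 = 5059, Σd^2·d = 729, Σd^2 = 115, Σd·d = 115, Σd = 21, Σ1 = 6, Σd^2·f = -3472, Σd·f = -520, Σf = -92.)
Solving the 3×3 system (Gaussian elimination) gives p = -4697/8905, q = -5533/8905, r = -27152/8905.

r = -3.05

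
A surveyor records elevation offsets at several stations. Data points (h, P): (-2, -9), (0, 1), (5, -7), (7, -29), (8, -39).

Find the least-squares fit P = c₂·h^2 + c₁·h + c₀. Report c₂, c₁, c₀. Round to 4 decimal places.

c₂ = -1.0680, c₁ = 3.3541, c₀ = 1.6566

Normal-equation sums: Σh^2·h^2 = 7138, Σh^2·h = 972, Σh^2 = 142, Σh·h = 142, Σh = 18, Σ1 = 5.
Moment sums: Σh^2·P = -4128, Σh·P = -532, ΣP = -83.
Solving the 3×3 system (Gaussian elimination) gives c₂ = -36559/34231, c₁ = 114815/34231, c₀ = 56707/34231.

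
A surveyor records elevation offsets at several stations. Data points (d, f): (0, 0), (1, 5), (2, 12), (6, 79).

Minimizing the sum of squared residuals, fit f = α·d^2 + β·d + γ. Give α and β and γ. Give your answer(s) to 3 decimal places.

α = 1.769, β = 2.515, γ = 0.211

The normal system XᵀX·[α, β, γ]ᵀ = Xᵀf is [[1313, 225, 41]; [225, 41, 9]; [41, 9, 4]]·[α, β, γ]ᵀ = [2897, 503, 96]ᵀ.
Inverting the 3×3 Gram matrix, [α, β, γ]ᵀ = [3191/1804, 4537/1804, 95/451]ᵀ.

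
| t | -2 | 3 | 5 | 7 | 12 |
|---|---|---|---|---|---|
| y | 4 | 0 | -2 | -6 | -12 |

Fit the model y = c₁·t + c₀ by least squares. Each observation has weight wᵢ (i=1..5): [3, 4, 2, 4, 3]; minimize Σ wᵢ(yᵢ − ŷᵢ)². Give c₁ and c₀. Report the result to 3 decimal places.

With design matrix X, XᵀWX = [[726, 80]; [80, 16]] and XᵀWy = [-644, -52]ᵀ.
det = 726·16 − 80² = 5216.
c₁ = ((-644)·16 − 80·(-52))/5216 = -192/163; c₀ = (726·(-52) − 80·(-644))/5216 = 1721/652.

c₁ = -1.178, c₀ = 2.640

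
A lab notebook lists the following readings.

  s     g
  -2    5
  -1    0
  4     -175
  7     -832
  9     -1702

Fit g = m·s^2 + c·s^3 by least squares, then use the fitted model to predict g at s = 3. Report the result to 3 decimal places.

ĝ = -80.179

From the data, Σs^2·s^2 = 9235, Σs^2·s^3 = 76847, Σs^3·s^3 = 653251.
And Σs^2·g = -181410, Σs^3·g = -1537374.
So XᵀX·[m, c]ᵀ = Xᵀg: [[9235, 76847]; [76847, 653251]]·[m, c]ᵀ = [-181410, -1537374]ᵀ.
Δ = 9235·653251 − 76847² = 127311576.
m = ((-181410)·653251 − 76847·(-1537374))/127311576 = -4329573/1515614; c = (9235·(-1537374) − 76847·(-181410))/127311576 = -3057555/1515614.
At s = 3: ĝ = (-4329573/1515614)·(9) + (-3057555/1515614)·(27) = -60760071/757807.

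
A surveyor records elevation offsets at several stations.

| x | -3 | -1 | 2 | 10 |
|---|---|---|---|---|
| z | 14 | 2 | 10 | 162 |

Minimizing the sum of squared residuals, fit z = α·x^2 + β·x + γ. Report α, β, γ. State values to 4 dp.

α = 1.5283, β = 0.7215, γ = 2.0000

Normal-equation sums: Σx^2·x^2 = 10098, Σx^2·x = 980, Σx^2 = 114, Σx·x = 114, Σx = 8, Σ1 = 4.
And Σx^2·z = 16368, Σx·z = 1596, Σz = 188.
So AᵀA·[α, β, γ]ᵀ = Aᵀz: [[10098, 980, 114]; [980, 114, 8]; [114, 8, 4]]·[α, β, γ]ᵀ = [16368, 1596, 188]ᵀ.
Inverting the 3×3 Gram matrix, [α, β, γ]ᵀ = [1970/1289, 930/1289, 2]ᵀ.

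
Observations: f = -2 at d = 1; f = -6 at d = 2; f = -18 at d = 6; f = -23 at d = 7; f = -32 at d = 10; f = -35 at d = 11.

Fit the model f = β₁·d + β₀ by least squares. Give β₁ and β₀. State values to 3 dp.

With design matrix A, AᵀA = [[311, 37]; [37, 6]] and Aᵀf = [-988, -116]ᵀ.
Δ = 311·6 − 37² = 497.
β₁ = ((-988)·6 − 37·(-116))/497 = -1636/497; β₀ = (311·(-116) − 37·(-988))/497 = 480/497.

β₁ = -3.292, β₀ = 0.966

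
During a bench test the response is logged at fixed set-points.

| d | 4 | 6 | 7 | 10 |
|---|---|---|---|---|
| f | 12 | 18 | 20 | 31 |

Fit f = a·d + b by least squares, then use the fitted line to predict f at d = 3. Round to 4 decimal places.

Sums needed: Σd·d = 201, Σd = 27, Σ1 = 4.
For Xᵀf: Σd·f = 606, Σf = 81.
XᵀX·[a, b]ᵀ = Xᵀf becomes [[201, 27]; [27, 4]]·[a, b]ᵀ = [606, 81]ᵀ.
det = 201·4 − 27² = 75.
a = (606·4 − 27·81)/75 = 79/25; b = (201·81 − 27·606)/75 = -27/25.
At d = 3: f̂ = (79/25)·(3) + (-27/25)·(1) = 42/5.

f̂ = 8.4000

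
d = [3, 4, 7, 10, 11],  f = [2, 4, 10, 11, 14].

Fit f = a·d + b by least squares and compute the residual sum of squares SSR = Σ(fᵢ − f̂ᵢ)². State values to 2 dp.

SSR = 5.58

MᵀM·[a, b]ᵀ = Mᵀf reads: 295·a + 35·b = 356;  35·a + 5·b = 41.
Determinant 295·5 − 35² = 250.
a = (356·5 − 35·41)/250 = 69/50; b = (295·41 − 35·356)/250 = -73/50.
Residuals: -17/25, -3/50, 9/5, -67/50, 7/25; SSR = 279/50.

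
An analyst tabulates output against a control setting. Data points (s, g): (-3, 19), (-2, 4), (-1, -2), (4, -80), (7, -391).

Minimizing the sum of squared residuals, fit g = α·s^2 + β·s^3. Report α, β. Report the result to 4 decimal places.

The normal equations are: 2755·α + 17555·β = -20254;  17555·α + 122539·β = -139776.
Δ = 2755·122539 − 17555² = 29416920.
α = ((-20254)·122539 − 17555·(-139776))/29416920 = -1082201/1131420; β = (2755·(-139776) − 17555·(-20254))/29416920 = -227107/226284.

α = -0.9565, β = -1.0036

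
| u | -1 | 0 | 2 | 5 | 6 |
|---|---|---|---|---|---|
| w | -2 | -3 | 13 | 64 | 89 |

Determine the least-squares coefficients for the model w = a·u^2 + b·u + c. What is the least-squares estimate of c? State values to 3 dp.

Setting ∂/∂a … = 0 gives: 1938·a + 348·b + 66·c = 4854;  348·a + 66·b + 12·c = 882;  66·a + 12·b + 5·c = 161.
Row-reducing yields a = 1048/519, b = 1573/519, c = -299/173.

c = -1.728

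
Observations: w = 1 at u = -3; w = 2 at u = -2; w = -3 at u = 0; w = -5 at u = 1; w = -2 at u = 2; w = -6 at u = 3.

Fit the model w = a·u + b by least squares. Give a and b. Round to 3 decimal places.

a = -1.186, b = -1.969

Normal-equation sums: Σu·u = 27, Σu = 1, Σ1 = 6.
And Σu·w = -34, Σw = -13.
Normal equations: [[27, 1]; [1, 6]]·[a, b]ᵀ = [-34, -13]ᵀ.
Determinant 27·6 − 1² = 161.
a = ((-34)·6 − 1·(-13))/161 = -191/161; b = (27·(-13) − 1·(-34))/161 = -317/161.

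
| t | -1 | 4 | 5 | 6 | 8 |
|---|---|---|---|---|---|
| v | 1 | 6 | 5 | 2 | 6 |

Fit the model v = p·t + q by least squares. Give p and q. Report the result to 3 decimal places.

p = 0.442, q = 2.053

Compute the Gram sums: Σt·t = 142, Σt = 22, Σ1 = 5.
Right-hand side: Σt·v = 108, Σv = 20.
AᵀA·[p, q]ᵀ = Aᵀv becomes [[142, 22]; [22, 5]]·[p, q]ᵀ = [108, 20]ᵀ.
Eliminating q: 5·(row 1) − 22·(row 2) gives 226·p = 5·108 − 22·20 = 100, so p = 50/113.
Then q = (20 − 22·(50/113))/5 = 232/113.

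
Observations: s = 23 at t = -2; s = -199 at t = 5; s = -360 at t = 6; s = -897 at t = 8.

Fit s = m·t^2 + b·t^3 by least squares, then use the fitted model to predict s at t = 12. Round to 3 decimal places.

Setting ∂/∂m … = 0 gives: 6033·m + 43637·b = -75251;  43637·m + 324489·b = -562083.
(Σt^2·t^2 = 6033, Σt^2·t^3 = 43637, Σt^3·t^3 = 324489, Σt^2·s = -75251, Σt^3·s = -562083.)
Eliminating b: 324489·(row 1) − 43637·(row 2) gives 53454368·m = 324489·(-75251) − 43637·(-562083) = 109494132, so m = 2488503/1214872.
Then b = ((-562083) − 43637·(2488503/1214872))/324489 = -26829713/13363592.
At t = 12: ŝ = (2488503/1214872)·(144) + (-26829713/13363592)·(1728) = -5302494414/1670449.

ŝ = -3174.293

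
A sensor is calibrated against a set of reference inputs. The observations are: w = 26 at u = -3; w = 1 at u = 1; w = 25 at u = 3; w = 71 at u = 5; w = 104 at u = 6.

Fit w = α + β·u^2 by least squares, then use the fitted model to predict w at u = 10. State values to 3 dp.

ŵ = 290.609

Setting ∂/∂α … = 0 gives: 5·α + 80·β = 227;  80·α + 2084·β = 5979.
Δ = 5·2084 − 80² = 4020.
α = (227·2084 − 80·5979)/4020 = -1313/1005; β = (5·5979 − 80·227)/4020 = 2347/804.
At u = 10: ŵ = (-1313/1005)·(1) + (2347/804)·(100) = 97354/335.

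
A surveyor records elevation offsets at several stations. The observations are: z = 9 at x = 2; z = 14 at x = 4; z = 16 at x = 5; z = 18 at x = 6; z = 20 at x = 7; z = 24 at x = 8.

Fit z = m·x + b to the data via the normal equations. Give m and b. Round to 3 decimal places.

Sums needed: Σx·x = 194, Σx = 32, Σ1 = 6.
And Σx·z = 594, Σz = 101.
MᵀM·[m, b]ᵀ = Mᵀz becomes [[194, 32]; [32, 6]]·[m, b]ᵀ = [594, 101]ᵀ.
det = 194·6 − 32² = 140.
m = (594·6 − 32·101)/140 = 83/35; b = (194·101 − 32·594)/140 = 293/70.

m = 2.371, b = 4.186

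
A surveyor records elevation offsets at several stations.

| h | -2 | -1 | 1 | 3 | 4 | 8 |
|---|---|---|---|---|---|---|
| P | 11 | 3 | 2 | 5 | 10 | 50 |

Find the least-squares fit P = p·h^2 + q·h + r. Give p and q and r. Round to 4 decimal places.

From the data, Σh^2·h^2 = 4451, Σh^2·h = 595, Σh^2 = 95, Σh·h = 95, Σh = 13, Σ1 = 6.
Right-hand side: Σh^2·P = 3454, Σh·P = 432, ΣP = 81.
Normal equations: [[4451, 595, 95]; [595, 95, 13]; [95, 13, 6]]·[p, q, r]ᵀ = [3454, 432, 81]ᵀ.
Row-reducing yields p = 67961/68244, q = -133819/68244, r = 22531/11374.

p = 0.9959, q = -1.9609, r = 1.9809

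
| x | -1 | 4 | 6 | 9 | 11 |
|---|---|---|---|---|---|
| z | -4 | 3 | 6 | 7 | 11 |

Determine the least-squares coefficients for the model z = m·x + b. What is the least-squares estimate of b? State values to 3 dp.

With design matrix A, AᵀA = [[255, 29]; [29, 5]] and Aᵀz = [236, 23]ᵀ.
Determinant 255·5 − 29² = 434.
m = (236·5 − 29·23)/434 = 513/434; b = (255·23 − 29·236)/434 = -979/434.

b = -2.256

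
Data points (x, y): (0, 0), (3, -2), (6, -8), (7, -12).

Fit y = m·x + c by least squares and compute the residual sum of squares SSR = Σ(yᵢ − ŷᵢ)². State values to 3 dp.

Forming MᵀM = [[94, 16]; [16, 4]] and Mᵀy = [-138, -22]ᵀ gives MᵀM·[m, c]ᵀ = Mᵀy.
Eliminating c: 4·(row 1) − 16·(row 2) gives 120·m = 4·(-138) − 16·(-22) = -200, so m = -5/3.
Then c = ((-22) − 16·(-5/3))/4 = 7/6.
Residuals: -7/6, 11/6, 5/6, -3/2; SSR = 23/3.

SSR = 7.667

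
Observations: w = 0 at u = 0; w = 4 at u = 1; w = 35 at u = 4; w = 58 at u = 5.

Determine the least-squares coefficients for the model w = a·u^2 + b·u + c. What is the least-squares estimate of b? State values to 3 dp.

From the data, Σu^2·u^2 = 882, Σu^2·u = 190, Σu^2 = 42, Σu·u = 42, Σu = 10, Σ1 = 4.
Right-hand side: Σu^2·w = 2014, Σu·w = 434, Σw = 97.
XᵀX·[a, b, c]ᵀ = Xᵀw becomes [[882, 190, 42]; [190, 42, 10]; [42, 10, 4]]·[a, b, c]ᵀ = [2014, 434, 97]ᵀ.
Solving the 3×3 system (Gaussian elimination) gives a = 19/8, b = -83/136, c = 57/68.

b = -0.610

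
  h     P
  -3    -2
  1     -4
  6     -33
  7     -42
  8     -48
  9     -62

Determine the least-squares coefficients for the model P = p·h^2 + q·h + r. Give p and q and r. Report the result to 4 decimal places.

From the data, Σh^2·h^2 = 14436, Σh^2·h = 1774, Σh^2 = 240, Σh·h = 240, Σh = 28, Σ1 = 6.
Right-hand side: Σh^2·P = -11362, Σh·P = -1432, ΣP = -191.
Normal equations: [[14436, 1774, 240]; [1774, 240, 28]; [240, 28, 6]]·[p, q, r]ᵀ = [-11362, -1432, -191]ᵀ.
Solving the 3×3 system (Gaussian elimination) gives p = -40007/75765, q = -45119/25255, r = -359813/151530.

p = -0.5280, q = -1.7865, r = -2.3745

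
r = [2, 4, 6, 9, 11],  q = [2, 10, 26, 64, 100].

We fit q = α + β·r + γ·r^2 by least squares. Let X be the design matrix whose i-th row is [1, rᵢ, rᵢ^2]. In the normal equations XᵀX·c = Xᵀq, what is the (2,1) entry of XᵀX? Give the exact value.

Row 2 ↔ basis r, column 1 ↔ basis 1, so (XᵀX)_{2,1} = Σᵢ r = (2)·(1) + (4)·(1) + (6)·(1) + (9)·(1) + (11)·(1) = 32.

32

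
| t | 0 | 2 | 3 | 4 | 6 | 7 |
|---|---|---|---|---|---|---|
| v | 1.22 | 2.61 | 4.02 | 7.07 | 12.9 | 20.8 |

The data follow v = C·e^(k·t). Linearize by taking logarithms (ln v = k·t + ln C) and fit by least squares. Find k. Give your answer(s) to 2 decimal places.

With ln vᵢ as the transformed response and tᵢ as the regressor:
AᵀA = [[114.0000, 22.0000]; [22.0000, 6]], rhs = [50.5040, 10.0975]ᵀ  (here Σt = 22.0000, Σ(t)² = 114.0000, Σln v = 10.0975, Σt·ln v = 50.5040).
Slope k = (n·Σt·ln v − Σt·Σln v)/(n·Σ(t)² − (Σt)²) = (6·50.5040 − 22.0000·10.0975)/200.0000 = 0.40439; ln C = (Σln v − k·Σt)/n = 0.20015.

k = 0.40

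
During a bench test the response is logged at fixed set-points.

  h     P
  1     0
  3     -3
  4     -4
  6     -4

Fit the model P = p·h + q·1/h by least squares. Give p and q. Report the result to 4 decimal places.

p = -0.8242, q = 0.5243

Normal-equation sums: Σh·h = 62, Σh·1/h = 4, Σ1/h·1/h = 173/144.
Moment sums: Σh·P = -49, Σ1/h·P = -8/3.
MᵀM·[p, q]ᵀ = MᵀP becomes [[62, 4]; [4, 173/144]]·[p, q]ᵀ = [-49, -8/3]ᵀ.
det = 62·(173/144) − 4² = 4211/72.
p = ((-49)·(173/144) − 4·(-8/3))/(4211/72) = -6941/8422; q = (62·(-8/3) − 4·(-49))/(4211/72) = 2208/4211.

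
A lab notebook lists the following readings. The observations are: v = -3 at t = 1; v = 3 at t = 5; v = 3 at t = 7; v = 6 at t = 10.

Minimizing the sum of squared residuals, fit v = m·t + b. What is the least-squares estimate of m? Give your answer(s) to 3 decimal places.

m = 0.965

Setting ∂/∂m … = 0 gives: 175·m + 23·b = 93;  23·m + 4·b = 9.
Eliminating b: 4·(row 1) − 23·(row 2) gives 171·m = 4·93 − 23·9 = 165, so m = 55/57.
Then b = (9 − 23·(55/57))/4 = -188/57.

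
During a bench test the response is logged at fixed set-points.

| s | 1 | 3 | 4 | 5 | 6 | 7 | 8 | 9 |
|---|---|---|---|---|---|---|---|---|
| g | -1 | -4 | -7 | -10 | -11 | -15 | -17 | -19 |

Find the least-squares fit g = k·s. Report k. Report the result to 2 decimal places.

The normal system MᵀM·[k]ᵀ = Mᵀg is [[281]]·[k]ᵀ = [-569]ᵀ.
Hence k = -569 / 281 ≈ -2.02491.

k = -2.02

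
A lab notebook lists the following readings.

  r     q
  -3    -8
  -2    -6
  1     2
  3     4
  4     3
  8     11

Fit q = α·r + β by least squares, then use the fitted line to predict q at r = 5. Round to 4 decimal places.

q̂ = 6.3139

Compute the Gram sums: Σr·r = 103, Σr = 11, Σ1 = 6.
Right-hand side: Σr·q = 150, Σq = 6.
MᵀM·[α, β]ᵀ = Mᵀq becomes [[103, 11]; [11, 6]]·[α, β]ᵀ = [150, 6]ᵀ.
Δ = 103·6 − 11² = 497.
α = (150·6 − 11·6)/497 = 834/497; β = (103·6 − 11·150)/497 = -1032/497.
At r = 5: q̂ = (834/497)·(5) + (-1032/497)·(1) = 3138/497.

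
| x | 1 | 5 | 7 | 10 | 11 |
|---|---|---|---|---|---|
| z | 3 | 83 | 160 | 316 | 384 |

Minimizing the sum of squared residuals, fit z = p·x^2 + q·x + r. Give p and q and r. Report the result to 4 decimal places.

From the data, Σx^2·x^2 = 27668, Σx^2·x = 2800, Σx^2 = 296, Σx·x = 296, Σx = 34, Σ1 = 5.
Moment sums: Σx^2·z = 87982, Σx·z = 8922, Σz = 946.
So AᵀA·[p, q, r]ᵀ = Aᵀz: [[27668, 2800, 296]; [2800, 296, 34]; [296, 34, 5]]·[p, q, r]ᵀ = [87982, 8922, 946]ᵀ.
Row-reducing yields p = 305/102, q = 71/34, r = -103/51.

p = 2.9902, q = 2.0882, r = -2.0196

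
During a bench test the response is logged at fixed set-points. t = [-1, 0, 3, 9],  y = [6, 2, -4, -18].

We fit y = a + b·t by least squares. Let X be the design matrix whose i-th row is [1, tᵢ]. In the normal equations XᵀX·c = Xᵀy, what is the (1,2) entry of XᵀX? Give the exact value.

Row 1 ↔ basis 1, column 2 ↔ basis t, so (XᵀX)_{1,2} = Σᵢ t = (1)·(-1) + (1)·(0) + (1)·(3) + (1)·(9) = 11.

11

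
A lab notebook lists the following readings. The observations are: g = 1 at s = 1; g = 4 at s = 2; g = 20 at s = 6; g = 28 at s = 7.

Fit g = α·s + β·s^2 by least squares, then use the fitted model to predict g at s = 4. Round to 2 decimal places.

ĝ = 10.31

MᵀM·[α, β]ᵀ = Mᵀg reads: 90·α + 568·β = 325;  568·α + 3714·β = 2109.
Eliminating β: 3714·(row 1) − 568·(row 2) gives 11636·α = 3714·325 − 568·2109 = 9138, so α = 4569/5818.
Then β = (2109 − 568·(4569/5818))/3714 = 2605/5818.
At s = 4: ĝ = (4569/5818)·(4) + (2605/5818)·(16) = 29978/2909.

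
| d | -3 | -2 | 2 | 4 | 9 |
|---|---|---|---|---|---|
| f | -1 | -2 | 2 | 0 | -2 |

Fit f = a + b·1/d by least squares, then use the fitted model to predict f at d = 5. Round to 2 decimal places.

f̂ = 0.00

The normal system AᵀA·[a, b]ᵀ = Aᵀf is [[5, 1/36]; [1/36, 889/1296]]·[a, b]ᵀ = [-3, 19/9]ᵀ.
Eliminating b: (889/1296)·(row 1) − (1/36)·(row 2) gives (1111/324)·a = (889/1296)·(-3) − (1/36)·(19/9) = -2743/1296, so a = -2743/4444.
Then b = ((19/9) − (1/36)·(-2743/4444))/(889/1296) = 3447/1111.
At d = 5: f̂ = (-2743/4444)·(1) + (3447/1111)·(1/5) = 73/22220.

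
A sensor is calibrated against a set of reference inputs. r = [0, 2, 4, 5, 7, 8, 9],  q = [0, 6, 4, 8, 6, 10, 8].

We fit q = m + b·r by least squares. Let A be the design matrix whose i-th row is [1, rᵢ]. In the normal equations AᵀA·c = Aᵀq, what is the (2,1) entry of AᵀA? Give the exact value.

Row 2 ↔ basis r, column 1 ↔ basis 1, so (AᵀA)_{2,1} = Σᵢ r = (0)·(1) + (2)·(1) + (4)·(1) + (5)·(1) + (7)·(1) + (8)·(1) + (9)·(1) = 35.

35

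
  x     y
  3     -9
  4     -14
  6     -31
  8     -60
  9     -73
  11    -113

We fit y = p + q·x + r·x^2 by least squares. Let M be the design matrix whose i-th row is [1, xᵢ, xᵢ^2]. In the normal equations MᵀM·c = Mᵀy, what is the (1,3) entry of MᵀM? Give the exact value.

Row 1 ↔ basis 1, column 3 ↔ basis x^2, so (MᵀM)_{1,3} = Σᵢ x^2 = (1)·(9) + (1)·(16) + (1)·(36) + (1)·(64) + (1)·(81) + (1)·(121) = 327.

327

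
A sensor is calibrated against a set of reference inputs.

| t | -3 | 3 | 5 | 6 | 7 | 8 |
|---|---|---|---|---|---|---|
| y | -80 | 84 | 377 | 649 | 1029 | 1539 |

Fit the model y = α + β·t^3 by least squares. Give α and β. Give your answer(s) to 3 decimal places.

α = 1.606, β = 3.000

The normal system XᵀX·[α, β]ᵀ = Xᵀy is [[6, 1196]; [1196, 443532]]·[α, β]ᵀ = [3598, 1332652]ᵀ.
Δ = 6·443532 − 1196² = 1230776.
α = (3598·443532 − 1196·1332652)/1230776 = 10741/6689; β = (6·1332652 − 1196·3598)/1230776 = 461588/153847.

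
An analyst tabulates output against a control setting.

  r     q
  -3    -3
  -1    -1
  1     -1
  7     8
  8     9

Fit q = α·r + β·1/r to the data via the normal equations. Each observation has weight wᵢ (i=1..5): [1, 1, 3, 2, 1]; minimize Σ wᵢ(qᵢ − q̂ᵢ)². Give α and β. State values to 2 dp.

Setting ∂/∂α … = 0 gives: 175·α + 8·β = 191;  8·α + (117625/28224)·β = 135/56.
(Σwᵢ·r·r = 175, Σwᵢ·r·1/r = 8, Σwᵢ·1/r·1/r = 117625/28224, Σwᵢ·r·q = 191, Σwᵢ·1/r·q = 135/56.)
Eliminating β: (117625/28224)·(row 1) − 8·(row 2) gives (2682577/4032)·α = (117625/28224)·191 − 8·(135/56) = 21922055/28224, so α = 21922055/18778039.
Then β = ((135/56) − 8·(21922055/18778039))/(117625/28224) = -4459896/2682577.

α = 1.17, β = -1.66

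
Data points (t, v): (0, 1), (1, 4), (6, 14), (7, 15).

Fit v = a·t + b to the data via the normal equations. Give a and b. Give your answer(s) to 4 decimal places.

a = 2.0000, b = 1.5000

Setting ∂/∂a … = 0 gives: 86·a + 14·b = 193;  14·a + 4·b = 34.
(Σt·t = 86, Σt = 14, Σ1 = 4, Σt·v = 193, Σv = 34.)
Δ = 86·4 − 14² = 148.
a = (193·4 − 14·34)/148 = 2; b = (86·34 − 14·193)/148 = 3/2.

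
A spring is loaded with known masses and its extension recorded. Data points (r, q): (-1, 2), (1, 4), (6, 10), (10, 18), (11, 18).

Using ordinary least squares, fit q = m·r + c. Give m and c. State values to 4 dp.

Entries of MᵀM: Σr·r = 259, Σr = 27, Σ1 = 5.
Moment sums: Σr·q = 440, Σq = 52.
Normal equations: [[259, 27]; [27, 5]]·[m, c]ᵀ = [440, 52]ᵀ.
det = 259·5 − 27² = 566.
m = (440·5 − 27·52)/566 = 398/283; c = (259·52 − 27·440)/566 = 794/283.

m = 1.4064, c = 2.8057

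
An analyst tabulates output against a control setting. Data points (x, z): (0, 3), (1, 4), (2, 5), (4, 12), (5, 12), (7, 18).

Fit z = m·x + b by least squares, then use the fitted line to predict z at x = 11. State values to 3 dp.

ẑ = 26.316

With design matrix M, MᵀM = [[95, 19]; [19, 6]] and Mᵀz = [248, 54]ᵀ.
det = 95·6 − 19² = 209.
m = (248·6 − 19·54)/209 = 42/19; b = (95·54 − 19·248)/209 = 2.
At x = 11: ẑ = (42/19)·(11) + (2)·(1) = 500/19.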